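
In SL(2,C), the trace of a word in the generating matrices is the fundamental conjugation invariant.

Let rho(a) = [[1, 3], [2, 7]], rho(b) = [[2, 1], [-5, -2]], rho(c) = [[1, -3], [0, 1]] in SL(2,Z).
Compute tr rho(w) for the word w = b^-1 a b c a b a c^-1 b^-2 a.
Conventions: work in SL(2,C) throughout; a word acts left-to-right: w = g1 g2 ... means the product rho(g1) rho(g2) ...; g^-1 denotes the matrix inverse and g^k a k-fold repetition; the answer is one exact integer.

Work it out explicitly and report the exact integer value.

621200

rho(b^-1) = [[-2, -1], [5, 2]]
... * rho(a) = [[1, 3], [2, 7]]  ->  [[-4, -13], [9, 29]]
... * rho(b) = [[2, 1], [-5, -2]]  ->  [[57, 22], [-127, -49]]
... * rho(c) = [[1, -3], [0, 1]]  ->  [[57, -149], [-127, 332]]
... * rho(a) = [[1, 3], [2, 7]]  ->  [[-241, -872], [537, 1943]]
... * rho(b) = [[2, 1], [-5, -2]]  ->  [[3878, 1503], [-8641, -3349]]
... * rho(a) = [[1, 3], [2, 7]]  ->  [[6884, 22155], [-15339, -49366]]
... * rho(c^-1) = [[1, 3], [0, 1]]  ->  [[6884, 42807], [-15339, -95383]]
... * rho(b^-1) = [[-2, -1], [5, 2]]  ->  [[200267, 78730], [-446237, -175427]]
... * rho(b^-1) = [[-2, -1], [5, 2]]  ->  [[-6884, -42807], [15339, 95383]]
... * rho(a) = [[1, 3], [2, 7]]  ->  [[-92498, -320301], [206105, 713698]]
tr = -92498 + 713698 = 621200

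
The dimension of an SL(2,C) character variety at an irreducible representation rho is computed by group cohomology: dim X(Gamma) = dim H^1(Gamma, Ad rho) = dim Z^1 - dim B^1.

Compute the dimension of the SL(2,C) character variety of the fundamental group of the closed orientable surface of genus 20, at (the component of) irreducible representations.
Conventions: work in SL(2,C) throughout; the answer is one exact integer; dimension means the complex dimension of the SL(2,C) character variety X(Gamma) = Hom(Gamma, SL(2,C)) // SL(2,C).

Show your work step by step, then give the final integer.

114

The genus-20 surface group: 2g = 40 generators, one relator prod [a_i, b_i].
A cocycle assigns one sl_2 vector per generator subject to the relator condition d_2(z) = 0: dim of the unconstrained space is 3*2g = 120.
At an irreducible rho, H^2 = coker(d_2) vanishes (Poincare duality: H^2 is dual to H^0 = invariants = 0), so d_2 is surjective onto sl_2 and dim Z^1 = 120 - 3 = 117.
dim B^1 = 3 (coboundaries, injective at irreducible rho).
Hence dim X = 117 - 3 = 114.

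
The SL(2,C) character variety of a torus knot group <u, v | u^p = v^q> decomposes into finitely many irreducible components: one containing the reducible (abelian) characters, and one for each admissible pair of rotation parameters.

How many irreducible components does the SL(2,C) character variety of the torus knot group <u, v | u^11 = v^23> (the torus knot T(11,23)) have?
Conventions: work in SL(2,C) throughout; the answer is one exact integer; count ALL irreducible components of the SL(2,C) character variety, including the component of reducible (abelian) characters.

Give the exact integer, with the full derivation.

111

For T(11,23): irreducibility forces the central element u^11 = v^23 to one of +I, -I.
This locks tr(u) to 2*cos(pi*alpha/11), alpha in 1..10, and tr(v) to 2*cos(pi*beta/23), beta in 1..22, on each component of irreducible characters.
The two central values (-1)^alpha I and (-1)^beta I must be the same matrix, so alpha and beta share a parity.
Counting: 5 odd alphas x 11 odd betas + 5 even alphas x 11 even betas = 55 + 55 = 110.
Total: 110 irreducible-character components + 1 reducible (abelian) component = 111.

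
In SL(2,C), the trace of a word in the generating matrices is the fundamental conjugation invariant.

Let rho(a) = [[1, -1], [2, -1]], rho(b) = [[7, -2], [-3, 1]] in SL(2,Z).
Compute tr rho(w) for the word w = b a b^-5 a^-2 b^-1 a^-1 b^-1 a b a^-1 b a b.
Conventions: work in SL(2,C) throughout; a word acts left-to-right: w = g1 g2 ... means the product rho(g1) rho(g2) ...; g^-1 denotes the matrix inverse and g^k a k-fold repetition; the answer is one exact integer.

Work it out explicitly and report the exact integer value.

-2510369710

rho(b) = [[7, -2], [-3, 1]]
... * rho(a) = [[1, -1], [2, -1]]  ->  [[3, -5], [-1, 2]]
... * rho(b^-1) = [[1, 2], [3, 7]]  ->  [[-12, -29], [5, 12]]
... * rho(b^-1) = [[1, 2], [3, 7]]  ->  [[-99, -227], [41, 94]]
... * rho(b^-1) = [[1, 2], [3, 7]]  ->  [[-780, -1787], [323, 740]]
... * rho(b^-1) = [[1, 2], [3, 7]]  ->  [[-6141, -14069], [2543, 5826]]
... * rho(b^-1) = [[1, 2], [3, 7]]  ->  [[-48348, -110765], [20021, 45868]]
... * rho(a^-1) = [[-1, 1], [-2, 1]]  ->  [[269878, -159113], [-111757, 65889]]
... * rho(a^-1) = [[-1, 1], [-2, 1]]  ->  [[48348, 110765], [-20021, -45868]]
... * rho(b^-1) = [[1, 2], [3, 7]]  ->  [[380643, 872051], [-157625, -361118]]
... * rho(a^-1) = [[-1, 1], [-2, 1]]  ->  [[-2124745, 1252694], [879861, -518743]]
... * rho(b^-1) = [[1, 2], [3, 7]]  ->  [[1633337, 4519368], [-676368, -1871479]]
... * rho(a) = [[1, -1], [2, -1]]  ->  [[10672073, -6152705], [-4419326, 2547847]]
... * rho(b) = [[7, -2], [-3, 1]]  ->  [[93162626, -27496851], [-38578823, 11386499]]
... * rho(a^-1) = [[-1, 1], [-2, 1]]  ->  [[-38168924, 65665775], [15805825, -27192324]]
... * rho(b) = [[7, -2], [-3, 1]]  ->  [[-464179793, 142003623], [192217747, -58803974]]
... * rho(a) = [[1, -1], [2, -1]]  ->  [[-180172547, 322176170], [74609799, -133413773]]
... * rho(b) = [[7, -2], [-3, 1]]  ->  [[-2227736339, 682521264], [922509912, -282633371]]
tr = -2227736339 + -282633371 = -2510369710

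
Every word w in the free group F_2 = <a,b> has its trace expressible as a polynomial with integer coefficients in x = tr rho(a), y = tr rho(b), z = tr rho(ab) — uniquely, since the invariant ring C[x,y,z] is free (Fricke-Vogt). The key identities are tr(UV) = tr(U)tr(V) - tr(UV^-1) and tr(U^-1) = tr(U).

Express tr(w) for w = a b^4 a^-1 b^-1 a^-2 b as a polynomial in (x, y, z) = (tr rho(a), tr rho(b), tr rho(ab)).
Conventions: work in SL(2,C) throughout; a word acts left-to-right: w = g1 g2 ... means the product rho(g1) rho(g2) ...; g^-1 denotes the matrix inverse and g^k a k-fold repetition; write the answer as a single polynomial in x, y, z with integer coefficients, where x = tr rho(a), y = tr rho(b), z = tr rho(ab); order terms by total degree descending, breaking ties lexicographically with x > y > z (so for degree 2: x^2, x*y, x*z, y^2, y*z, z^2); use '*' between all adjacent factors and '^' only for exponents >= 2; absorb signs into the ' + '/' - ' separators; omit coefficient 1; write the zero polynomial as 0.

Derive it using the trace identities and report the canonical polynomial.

trace(b a b) = trace(b) * trace(a b) - trace(a)  (reduce the b square) = y*z - x
trace(a b^3) = trace(b) * trace(b a b) - trace(b a)  (reduce the b square) = y^2*z - x*y - z
and trace(b a b^3) = trace(b) * trace(a b^3) - trace(a b^2)  (reduce the b square) = y^3*z - x*y^2 - 2*y*z + x
and trace(a b a b) = trace(a b) * trace(a b) - trace(1)  (split on a) = z^2 - 2
and trace(a b a) = trace(a) * trace(b a) - trace(b)  (reduce the a square) = x*z - y
and trace(b a b a b) = trace(b) * trace(a b a b) - trace(a b a)  (reduce the b square) = y*z^2 - x*z - y
trace(b a b^3 a) = trace(b) * trace(b a b a b) - trace(b a b a)  (reduce the b square) = y^2*z^2 - x*y*z - y^2 - z^2 + 2
next, trace(a^-1 b a b^3) = trace(b a b^3) * trace(a) - trace(b a b^3 a)  (eliminate a^-1) = x*y^3*z - x^2*y^2 - y^2*z^2 - x*y*z + x^2 + y^2 + z^2 - 2
next, trace(b^2) = trace(b) * trace(b) - trace(1)  (reduce the b square) = y^2 - 2
trace(a^2 b^2) = trace(a) * trace(b^2 a) - trace(b^2)  (reduce the a square) = x*y*z - x^2 - y^2 + 2
trace(a^2 b^3) = trace(b) * trace(a^2 b^2) - trace(a^2 b)  (reduce the b square) = x*y^2*z - x^2*y - y^3 - x*z + 3*y
and trace(a b^4 a) = trace(b) * trace(a^2 b^3) - trace(a^2 b^2)  (reduce the b square) = x*y^3*z - x^2*y^2 - y^4 - 2*x*y*z + x^2 + 4*y^2 - 2
trace(b^2 a^2 b a b) = trace(a) * trace(b a b^3 a) - trace(b a b^3)  (reduce the a square) = x*y^2*z^2 - x^2*y*z - y^3*z - x*z^2 + 2*y*z + x
and trace(a^2 b a b) = trace(a) * trace(b a b a) - trace(b a b)  (reduce the a square) = x*z^2 - y*z - x
next, trace(a^2 b a) = trace(a) * trace(b a^2) - trace(b a)  (reduce the a square) = x^2*z - x*y - z
and trace(b^2 a^2 b a) = trace(b) * trace(a^2 b a b) - trace(a^2 b a)  (reduce the b square) = x*y*z^2 - x^2*z - y^2*z + z
trace(a b a b^4 a) = trace(b) * trace(b^2 a^2 b a b) - trace(b^2 a^2 b a)  (reduce the b square) = x*y^3*z^2 - x^2*y^2*z - y^4*z - 2*x*y*z^2 + x^2*z + 3*y^2*z + x*y - z
next, trace(a b a b a b) = trace(a b) * trace(a b a b) - trace(a^-1 b^-1)  (split on a) = z^3 - 3*z
trace(a b a b a b^2) = trace(b) * trace(a b a b a b) - trace(a b a b a)  (reduce the b square) = y*z^3 - x*z^2 - 2*y*z + x
and trace(b^2 a b a b a b) = trace(b) * trace(a b a b a b^2) - trace(a b a b a b)  (reduce the b square) = y^2*z^3 - x*y*z^2 - 2*y^2*z - z^3 + x*y + 3*z
next, trace(a b a b^4 a b) = trace(b) * trace(b^2 a b a b a b) - trace(b^2 a b a b a)  (reduce the b square) = y^3*z^3 - x*y^2*z^2 - 2*y^3*z - 2*y*z^3 + x*y^2 + x*z^2 + 5*y*z - x
next, trace(b a b^4 a b^-1 a) = trace(a b a b^4 a) * trace(b) - trace(a b a b^4 a b)  (eliminate b^-1) = x*y^4*z^2 - x^2*y^3*z - y^5*z - y^3*z^3 - x*y^2*z^2 + x^2*y*z + 5*y^3*z + 2*y*z^3 - x*z^2 - 6*y*z + x
trace(b^-1 a^-1 b a b^4 a) = trace(b a b^4 a b^-1) * trace(a) - trace(b a b^4 a b^-1 a)  (eliminate a^-1) = -x*y^4*z^2 + 2*x^2*y^3*z + y^5*z + y^3*z^3 - x^3*y^2 - x*y^4 + x*y^2*z^2 - 3*x^2*y*z - 5*y^3*z - 2*y*z^3 + x^3 + 4*x*y^2 + x*z^2 + 6*y*z - 3*x
and trace(b a b^4 a^-1 b^-1 a^-1) = trace(b^-1 a^-1 b a b^4) * trace(a) - trace(b^-1 a^-1 b a b^4 a)  (eliminate a^-1) = x*y^4*z^2 - x^2*y^3*z - y^5*z - y^3*z^3 + x*y^4 - 2*x*y^2*z^2 + 2*x^2*y*z + 5*y^3*z + 2*y*z^3 - 3*x*y^2 - 6*y*z + x
trace(b^3) = trace(b) * trace(b^2) - trace(b)  (reduce the b square) = y^3 - 3*y
and trace(b^4) = trace(b) * trace(b^3) - trace(b^2)  (reduce the b square) = y^4 - 4*y^2 + 2
trace(a b^4 a^-1 b^-1 a^-2 b) = trace(b a b^4 a^-1 b^-1 a^-1) * trace(a) - trace(b a b^4 a^-1 b^-1)  (eliminate a^-1) = x^2*y^4*z^2 - x^3*y^3*z - x*y^5*z - x*y^3*z^3 + x^2*y^4 - 2*x^2*y^2*z^2 + 2*x^3*y*z + 5*x*y^3*z + 2*x*y*z^3 - 3*x^2*y^2 - y^4 - 6*x*y*z + x^2 + 4*y^2 - 2

x^2*y^4*z^2 - x^3*y^3*z - x*y^5*z - x*y^3*z^3 + x^2*y^4 - 2*x^2*y^2*z^2 + 2*x^3*y*z + 5*x*y^3*z + 2*x*y*z^3 - 3*x^2*y^2 - y^4 - 6*x*y*z + x^2 + 4*y^2 - 2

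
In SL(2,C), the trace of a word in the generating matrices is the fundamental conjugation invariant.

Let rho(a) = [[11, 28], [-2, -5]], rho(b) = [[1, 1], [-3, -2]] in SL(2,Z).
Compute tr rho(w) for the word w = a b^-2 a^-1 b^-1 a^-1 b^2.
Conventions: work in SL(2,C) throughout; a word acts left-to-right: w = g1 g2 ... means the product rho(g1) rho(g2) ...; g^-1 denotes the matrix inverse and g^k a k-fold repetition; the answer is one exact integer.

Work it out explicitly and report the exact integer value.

rho(a) = [[11, 28], [-2, -5]]
... * rho(b^-1) = [[-2, -1], [3, 1]]  ->  [[62, 17], [-11, -3]]
... * rho(b^-1) = [[-2, -1], [3, 1]]  ->  [[-73, -45], [13, 8]]
... * rho(a^-1) = [[-5, -28], [2, 11]]  ->  [[275, 1549], [-49, -276]]
... * rho(b^-1) = [[-2, -1], [3, 1]]  ->  [[4097, 1274], [-730, -227]]
... * rho(a^-1) = [[-5, -28], [2, 11]]  ->  [[-17937, -100702], [3196, 17943]]
... * rho(b) = [[1, 1], [-3, -2]]  ->  [[284169, 183467], [-50633, -32690]]
... * rho(b) = [[1, 1], [-3, -2]]  ->  [[-266232, -82765], [47437, 14747]]
tr = -266232 + 14747 = -251485

-251485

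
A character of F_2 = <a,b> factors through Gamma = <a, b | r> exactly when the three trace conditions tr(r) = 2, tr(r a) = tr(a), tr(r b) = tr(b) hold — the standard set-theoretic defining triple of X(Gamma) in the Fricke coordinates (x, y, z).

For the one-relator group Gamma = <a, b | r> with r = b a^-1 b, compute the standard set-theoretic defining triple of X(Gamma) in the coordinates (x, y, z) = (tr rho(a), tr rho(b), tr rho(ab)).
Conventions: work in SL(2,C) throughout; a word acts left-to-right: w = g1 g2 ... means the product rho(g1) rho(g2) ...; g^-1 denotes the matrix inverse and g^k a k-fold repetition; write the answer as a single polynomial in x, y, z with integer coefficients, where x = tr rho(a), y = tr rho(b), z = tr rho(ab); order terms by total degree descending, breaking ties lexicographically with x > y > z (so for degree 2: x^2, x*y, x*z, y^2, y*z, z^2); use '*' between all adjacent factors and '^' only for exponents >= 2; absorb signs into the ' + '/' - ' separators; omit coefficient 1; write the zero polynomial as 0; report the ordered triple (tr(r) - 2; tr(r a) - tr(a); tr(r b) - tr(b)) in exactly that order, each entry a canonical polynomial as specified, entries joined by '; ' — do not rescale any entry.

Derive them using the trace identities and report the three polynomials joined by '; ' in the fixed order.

trace(b^2) = trace(b)*trace(b) - trace(1)  (reduce the b square) = y^2 - 2
trace(b^2 a) = trace(b)*trace(a b) - trace(a)  (reduce the b square) = y*z - x
trace(b a^-1 b) = trace(b^2)*trace(a) - trace(b^2 a)  (eliminate a^-1) = x*y^2 - y*z - x
trace(b a b a) = trace(a b)*trace(a b) - trace(1)   [split at a repeated a] = z^2 - 2
trace(b a^-1 b a) = trace(b a b)*trace(a) - trace(b a b a)   [inverse elimination on a] = x*y*z - x^2 - z^2 + 2
trace(b^3) = trace(b)*trace(b^2) - trace(b) = y^3 - 3*y
trace(b^3 a) = trace(b)*trace(a b^2) - trace(a b) = y^2*z - x*y - z
trace(b a^-1 b^2) = trace(b^3)*trace(a) - trace(b^3 a) = x*y^3 - y^2*z - 2*x*y + z
assemble the triple (trace(r) - 2; trace(r a) - x; trace(r b) - y)

x*y^2 - y*z - x - 2; x*y*z - x^2 - z^2 - x + 2; x*y^3 - y^2*z - 2*x*y - y + z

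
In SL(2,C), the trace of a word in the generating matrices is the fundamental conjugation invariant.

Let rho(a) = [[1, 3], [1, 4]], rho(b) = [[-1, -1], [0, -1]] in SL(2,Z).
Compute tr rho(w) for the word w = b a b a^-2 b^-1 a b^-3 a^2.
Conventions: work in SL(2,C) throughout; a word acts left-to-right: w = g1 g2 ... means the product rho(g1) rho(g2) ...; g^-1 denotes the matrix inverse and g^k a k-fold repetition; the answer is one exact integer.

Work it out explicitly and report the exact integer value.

rho(b) = [[-1, -1], [0, -1]]
... * rho(a) = [[1, 3], [1, 4]]  ->  [[-2, -7], [-1, -4]]
... * rho(b) = [[-1, -1], [0, -1]]  ->  [[2, 9], [1, 5]]
... * rho(a^-1) = [[4, -3], [-1, 1]]  ->  [[-1, 3], [-1, 2]]
... * rho(a^-1) = [[4, -3], [-1, 1]]  ->  [[-7, 6], [-6, 5]]
... * rho(b^-1) = [[-1, 1], [0, -1]]  ->  [[7, -13], [6, -11]]
... * rho(a) = [[1, 3], [1, 4]]  ->  [[-6, -31], [-5, -26]]
... * rho(b^-1) = [[-1, 1], [0, -1]]  ->  [[6, 25], [5, 21]]
... * rho(b^-1) = [[-1, 1], [0, -1]]  ->  [[-6, -19], [-5, -16]]
... * rho(b^-1) = [[-1, 1], [0, -1]]  ->  [[6, 13], [5, 11]]
... * rho(a) = [[1, 3], [1, 4]]  ->  [[19, 70], [16, 59]]
... * rho(a) = [[1, 3], [1, 4]]  ->  [[89, 337], [75, 284]]
tr = 89 + 284 = 373

373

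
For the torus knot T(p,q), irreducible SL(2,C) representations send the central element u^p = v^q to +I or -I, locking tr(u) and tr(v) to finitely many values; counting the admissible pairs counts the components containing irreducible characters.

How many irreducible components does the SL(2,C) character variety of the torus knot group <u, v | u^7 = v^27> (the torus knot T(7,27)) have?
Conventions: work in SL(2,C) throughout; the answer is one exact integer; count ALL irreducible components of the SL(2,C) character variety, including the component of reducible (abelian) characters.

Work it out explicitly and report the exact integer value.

79

In the torus knot group T(7,27), u^7 = v^27 is central, so an irreducible representation sends it to +I or -I (Schur).
So on each irreducible component the traces are pinned: tr(u) = 2*cos(pi*alpha/7) with 1 <= alpha <= 6, tr(v) = 2*cos(pi*beta/27) with 1 <= beta <= 26.
Consistency of u^7 = (-1)^alpha I with v^27 = (-1)^beta I forces alpha = beta (mod 2).
Enumerate parity-matched pairs: 3*13 odd-odd plus 3*13 even-even gives 78.
Total: 78 irreducible-character components + 1 reducible (abelian) component = 79.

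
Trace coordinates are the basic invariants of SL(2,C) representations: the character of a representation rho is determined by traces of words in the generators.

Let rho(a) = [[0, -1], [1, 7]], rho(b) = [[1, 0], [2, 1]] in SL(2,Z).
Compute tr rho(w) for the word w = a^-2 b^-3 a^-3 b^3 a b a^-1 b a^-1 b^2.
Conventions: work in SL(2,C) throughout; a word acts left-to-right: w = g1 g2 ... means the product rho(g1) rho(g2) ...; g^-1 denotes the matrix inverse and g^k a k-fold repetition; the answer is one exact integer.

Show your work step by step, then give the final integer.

-231682

rho(a^-1) = [[7, 1], [-1, 0]]
... * rho(a^-1) = [[7, 1], [-1, 0]]  ->  [[48, 7], [-7, -1]]
... * rho(b^-1) = [[1, 0], [-2, 1]]  ->  [[34, 7], [-5, -1]]
... * rho(b^-1) = [[1, 0], [-2, 1]]  ->  [[20, 7], [-3, -1]]
... * rho(b^-1) = [[1, 0], [-2, 1]]  ->  [[6, 7], [-1, -1]]
... * rho(a^-1) = [[7, 1], [-1, 0]]  ->  [[35, 6], [-6, -1]]
... * rho(a^-1) = [[7, 1], [-1, 0]]  ->  [[239, 35], [-41, -6]]
... * rho(a^-1) = [[7, 1], [-1, 0]]  ->  [[1638, 239], [-281, -41]]
... * rho(b) = [[1, 0], [2, 1]]  ->  [[2116, 239], [-363, -41]]
... * rho(b) = [[1, 0], [2, 1]]  ->  [[2594, 239], [-445, -41]]
... * rho(b) = [[1, 0], [2, 1]]  ->  [[3072, 239], [-527, -41]]
... * rho(a) = [[0, -1], [1, 7]]  ->  [[239, -1399], [-41, 240]]
... * rho(b) = [[1, 0], [2, 1]]  ->  [[-2559, -1399], [439, 240]]
... * rho(a^-1) = [[7, 1], [-1, 0]]  ->  [[-16514, -2559], [2833, 439]]
... * rho(b) = [[1, 0], [2, 1]]  ->  [[-21632, -2559], [3711, 439]]
... * rho(a^-1) = [[7, 1], [-1, 0]]  ->  [[-148865, -21632], [25538, 3711]]
... * rho(b) = [[1, 0], [2, 1]]  ->  [[-192129, -21632], [32960, 3711]]
... * rho(b) = [[1, 0], [2, 1]]  ->  [[-235393, -21632], [40382, 3711]]
tr = -235393 + 3711 = -231682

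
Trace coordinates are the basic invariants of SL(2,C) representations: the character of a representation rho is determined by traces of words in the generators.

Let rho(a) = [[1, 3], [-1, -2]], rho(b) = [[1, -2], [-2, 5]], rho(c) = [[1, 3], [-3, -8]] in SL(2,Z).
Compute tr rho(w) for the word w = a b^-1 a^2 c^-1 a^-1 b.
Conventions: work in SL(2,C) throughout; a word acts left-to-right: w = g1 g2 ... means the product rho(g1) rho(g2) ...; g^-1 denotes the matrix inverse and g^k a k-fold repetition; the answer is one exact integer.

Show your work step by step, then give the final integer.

601

rho(a) = [[1, 3], [-1, -2]]
... * rho(b^-1) = [[5, 2], [2, 1]]  ->  [[11, 5], [-9, -4]]
... * rho(a) = [[1, 3], [-1, -2]]  ->  [[6, 23], [-5, -19]]
... * rho(a) = [[1, 3], [-1, -2]]  ->  [[-17, -28], [14, 23]]
... * rho(c^-1) = [[-8, -3], [3, 1]]  ->  [[52, 23], [-43, -19]]
... * rho(a^-1) = [[-2, -3], [1, 1]]  ->  [[-81, -133], [67, 110]]
... * rho(b) = [[1, -2], [-2, 5]]  ->  [[185, -503], [-153, 416]]
tr = 185 + 416 = 601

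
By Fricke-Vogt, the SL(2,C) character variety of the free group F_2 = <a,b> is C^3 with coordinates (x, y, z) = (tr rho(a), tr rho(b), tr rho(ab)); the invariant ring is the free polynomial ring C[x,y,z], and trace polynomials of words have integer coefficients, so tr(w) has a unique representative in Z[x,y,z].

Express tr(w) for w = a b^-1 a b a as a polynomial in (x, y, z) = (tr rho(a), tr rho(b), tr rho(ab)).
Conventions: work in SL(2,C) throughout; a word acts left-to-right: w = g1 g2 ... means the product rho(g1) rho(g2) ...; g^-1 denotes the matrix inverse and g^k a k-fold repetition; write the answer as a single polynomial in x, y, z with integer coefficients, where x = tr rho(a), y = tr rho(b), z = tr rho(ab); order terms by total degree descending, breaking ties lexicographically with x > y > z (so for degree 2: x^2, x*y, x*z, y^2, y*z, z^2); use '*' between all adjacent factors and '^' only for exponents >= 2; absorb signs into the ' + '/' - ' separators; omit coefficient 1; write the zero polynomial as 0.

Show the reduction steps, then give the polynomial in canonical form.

x^2*y*z - x*y^2 - x*z^2 + x

trace(a b a) = trace(a)*trace(b a) - trace(b)  (reduce the a square) = x*z - y
use: trace(a b a^2) = trace(a)*trace(a b a) - trace(a b)  (reduce the a square) = x^2*z - x*y - z
apply: trace(b a b a) = trace(b a)*trace(b a) - trace(1)  (split on b) = z^2 - 2
trace(b a b) = trace(b)*trace(a b) - trace(a)  (reduce the b square) = y*z - x
trace(a b a^2 b) = trace(a)*trace(b a b a) - trace(b a b)  (reduce the a square) = x*z^2 - y*z - x
use: trace(a b^-1 a b a) = trace(a b a^2)*trace(b) - trace(a b a^2 b)  (eliminate b^-1) = x^2*y*z - x*y^2 - x*z^2 + x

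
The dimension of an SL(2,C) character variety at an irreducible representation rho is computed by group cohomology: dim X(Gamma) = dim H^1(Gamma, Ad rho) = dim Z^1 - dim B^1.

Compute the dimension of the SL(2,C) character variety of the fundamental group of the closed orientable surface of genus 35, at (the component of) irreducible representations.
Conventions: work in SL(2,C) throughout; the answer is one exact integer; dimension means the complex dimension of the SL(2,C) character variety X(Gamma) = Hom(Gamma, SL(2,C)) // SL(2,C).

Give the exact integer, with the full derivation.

204

Gamma = pi_1(Sigma_35) = < a_1, b_1, ..., a_35, b_35 | prod [a_i, b_i] > has 2g = 70 generators and 1 relator.
Before the relator condition, cocycle space has dim 3*70 = 210.
H^2 = coker(d_2) is dual to H^0 = 0 at irreducible rho (Poincare duality), so d_2 is onto: dim Z^1 = 207.
dim B^1 = 3 (coboundaries, injective at irreducible rho).
dim X = dim H^1 = 207 - 3 = 204.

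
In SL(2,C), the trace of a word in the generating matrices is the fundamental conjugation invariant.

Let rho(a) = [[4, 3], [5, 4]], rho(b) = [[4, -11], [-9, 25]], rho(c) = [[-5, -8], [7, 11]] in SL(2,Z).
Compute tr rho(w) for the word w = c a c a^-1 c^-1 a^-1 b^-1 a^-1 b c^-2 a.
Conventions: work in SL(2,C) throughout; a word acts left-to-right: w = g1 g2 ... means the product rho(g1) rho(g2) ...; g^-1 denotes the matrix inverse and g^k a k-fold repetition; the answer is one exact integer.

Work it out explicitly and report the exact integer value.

-17355907

rho(c) = [[-5, -8], [7, 11]]
... * rho(a) = [[4, 3], [5, 4]]  ->  [[-60, -47], [83, 65]]
... * rho(c) = [[-5, -8], [7, 11]]  ->  [[-29, -37], [40, 51]]
... * rho(a^-1) = [[4, -3], [-5, 4]]  ->  [[69, -61], [-95, 84]]
... * rho(c^-1) = [[11, 8], [-7, -5]]  ->  [[1186, 857], [-1633, -1180]]
... * rho(a^-1) = [[4, -3], [-5, 4]]  ->  [[459, -130], [-632, 179]]
... * rho(b^-1) = [[25, 11], [9, 4]]  ->  [[10305, 4529], [-14189, -6236]]
... * rho(a^-1) = [[4, -3], [-5, 4]]  ->  [[18575, -12799], [-25576, 17623]]
... * rho(b) = [[4, -11], [-9, 25]]  ->  [[189491, -524300], [-260911, 721911]]
... * rho(c^-1) = [[11, 8], [-7, -5]]  ->  [[5754501, 4137428], [-7923398, -5696843]]
... * rho(c^-1) = [[11, 8], [-7, -5]]  ->  [[34337515, 25348868], [-47279477, -34902969]]
... * rho(a) = [[4, 3], [5, 4]]  ->  [[264094400, 204408017], [-363632753, -281450307]]
tr = 264094400 + -281450307 = -17355907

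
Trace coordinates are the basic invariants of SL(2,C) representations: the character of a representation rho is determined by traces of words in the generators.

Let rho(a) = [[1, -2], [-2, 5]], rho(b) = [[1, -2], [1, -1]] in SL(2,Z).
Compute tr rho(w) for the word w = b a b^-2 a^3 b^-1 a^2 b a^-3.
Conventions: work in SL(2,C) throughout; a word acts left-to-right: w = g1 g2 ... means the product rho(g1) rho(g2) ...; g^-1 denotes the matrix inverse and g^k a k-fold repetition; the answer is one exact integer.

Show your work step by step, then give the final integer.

rho(b) = [[1, -2], [1, -1]]
... * rho(a) = [[1, -2], [-2, 5]]  ->  [[5, -12], [3, -7]]
... * rho(b^-1) = [[-1, 2], [-1, 1]]  ->  [[7, -2], [4, -1]]
... * rho(b^-1) = [[-1, 2], [-1, 1]]  ->  [[-5, 12], [-3, 7]]
... * rho(a) = [[1, -2], [-2, 5]]  ->  [[-29, 70], [-17, 41]]
... * rho(a) = [[1, -2], [-2, 5]]  ->  [[-169, 408], [-99, 239]]
... * rho(a) = [[1, -2], [-2, 5]]  ->  [[-985, 2378], [-577, 1393]]
... * rho(b^-1) = [[-1, 2], [-1, 1]]  ->  [[-1393, 408], [-816, 239]]
... * rho(a) = [[1, -2], [-2, 5]]  ->  [[-2209, 4826], [-1294, 2827]]
... * rho(a) = [[1, -2], [-2, 5]]  ->  [[-11861, 28548], [-6948, 16723]]
... * rho(b) = [[1, -2], [1, -1]]  ->  [[16687, -4826], [9775, -2827]]
... * rho(a^-1) = [[5, 2], [2, 1]]  ->  [[73783, 28548], [43221, 16723]]
... * rho(a^-1) = [[5, 2], [2, 1]]  ->  [[426011, 176114], [249551, 103165]]
... * rho(a^-1) = [[5, 2], [2, 1]]  ->  [[2482283, 1028136], [1454085, 602267]]
tr = 2482283 + 602267 = 3084550

3084550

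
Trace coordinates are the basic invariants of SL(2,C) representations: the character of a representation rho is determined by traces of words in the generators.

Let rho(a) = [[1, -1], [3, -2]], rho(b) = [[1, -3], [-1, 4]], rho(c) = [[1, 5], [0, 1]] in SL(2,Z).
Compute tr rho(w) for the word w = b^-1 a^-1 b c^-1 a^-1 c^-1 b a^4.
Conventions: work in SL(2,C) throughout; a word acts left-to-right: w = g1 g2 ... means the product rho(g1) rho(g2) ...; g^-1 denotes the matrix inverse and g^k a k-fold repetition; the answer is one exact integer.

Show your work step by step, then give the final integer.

29755

rho(b^-1) = [[4, 3], [1, 1]]
... * rho(a^-1) = [[-2, 1], [-3, 1]]  ->  [[-17, 7], [-5, 2]]
... * rho(b) = [[1, -3], [-1, 4]]  ->  [[-24, 79], [-7, 23]]
... * rho(c^-1) = [[1, -5], [0, 1]]  ->  [[-24, 199], [-7, 58]]
... * rho(a^-1) = [[-2, 1], [-3, 1]]  ->  [[-549, 175], [-160, 51]]
... * rho(c^-1) = [[1, -5], [0, 1]]  ->  [[-549, 2920], [-160, 851]]
... * rho(b) = [[1, -3], [-1, 4]]  ->  [[-3469, 13327], [-1011, 3884]]
... * rho(a) = [[1, -1], [3, -2]]  ->  [[36512, -23185], [10641, -6757]]
... * rho(a) = [[1, -1], [3, -2]]  ->  [[-33043, 9858], [-9630, 2873]]
... * rho(a) = [[1, -1], [3, -2]]  ->  [[-3469, 13327], [-1011, 3884]]
... * rho(a) = [[1, -1], [3, -2]]  ->  [[36512, -23185], [10641, -6757]]
tr = 36512 + -6757 = 29755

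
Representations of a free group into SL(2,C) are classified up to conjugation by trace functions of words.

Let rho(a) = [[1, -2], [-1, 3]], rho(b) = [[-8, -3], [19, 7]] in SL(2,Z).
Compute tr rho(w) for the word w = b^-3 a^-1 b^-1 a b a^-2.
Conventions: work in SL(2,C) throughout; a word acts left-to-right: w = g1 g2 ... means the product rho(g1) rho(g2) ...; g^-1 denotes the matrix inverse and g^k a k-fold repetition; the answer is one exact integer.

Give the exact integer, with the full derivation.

6149

rho(b^-1) = [[7, 3], [-19, -8]]
... * rho(b^-1) = [[7, 3], [-19, -8]]  ->  [[-8, -3], [19, 7]]
... * rho(b^-1) = [[7, 3], [-19, -8]]  ->  [[1, 0], [0, 1]]
... * rho(a^-1) = [[3, 2], [1, 1]]  ->  [[3, 2], [1, 1]]
... * rho(b^-1) = [[7, 3], [-19, -8]]  ->  [[-17, -7], [-12, -5]]
... * rho(a) = [[1, -2], [-1, 3]]  ->  [[-10, 13], [-7, 9]]
... * rho(b) = [[-8, -3], [19, 7]]  ->  [[327, 121], [227, 84]]
... * rho(a^-1) = [[3, 2], [1, 1]]  ->  [[1102, 775], [765, 538]]
... * rho(a^-1) = [[3, 2], [1, 1]]  ->  [[4081, 2979], [2833, 2068]]
tr = 4081 + 2068 = 6149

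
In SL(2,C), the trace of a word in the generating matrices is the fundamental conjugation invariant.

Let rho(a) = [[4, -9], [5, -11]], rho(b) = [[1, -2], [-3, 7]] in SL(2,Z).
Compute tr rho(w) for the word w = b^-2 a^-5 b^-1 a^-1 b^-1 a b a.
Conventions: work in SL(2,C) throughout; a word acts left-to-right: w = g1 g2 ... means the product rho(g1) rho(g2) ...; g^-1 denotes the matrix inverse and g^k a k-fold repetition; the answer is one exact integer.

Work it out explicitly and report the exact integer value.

rho(b^-1) = [[7, 2], [3, 1]]
... * rho(b^-1) = [[7, 2], [3, 1]]  ->  [[55, 16], [24, 7]]
... * rho(a^-1) = [[-11, 9], [-5, 4]]  ->  [[-685, 559], [-299, 244]]
... * rho(a^-1) = [[-11, 9], [-5, 4]]  ->  [[4740, -3929], [2069, -1715]]
... * rho(a^-1) = [[-11, 9], [-5, 4]]  ->  [[-32495, 26944], [-14184, 11761]]
... * rho(a^-1) = [[-11, 9], [-5, 4]]  ->  [[222725, -184679], [97219, -80612]]
... * rho(a^-1) = [[-11, 9], [-5, 4]]  ->  [[-1526580, 1265809], [-666349, 552523]]
... * rho(b^-1) = [[7, 2], [3, 1]]  ->  [[-6888633, -1787351], [-3006874, -780175]]
... * rho(a^-1) = [[-11, 9], [-5, 4]]  ->  [[84711718, -69147101], [36976489, -30182566]]
... * rho(b^-1) = [[7, 2], [3, 1]]  ->  [[385540723, 100276335], [168287725, 43770412]]
... * rho(a) = [[4, -9], [5, -11]]  ->  [[2043544567, -4572906192], [892002960, -1996064057]]
... * rho(b) = [[1, -2], [-3, 7]]  ->  [[15762263143, -36097432478], [6880195131, -15756454319]]
... * rho(a) = [[4, -9], [5, -11]]  ->  [[-117438109818, 255211388971], [-51261491071, 111399241330]]
tr = -117438109818 + 111399241330 = -6038868488

-6038868488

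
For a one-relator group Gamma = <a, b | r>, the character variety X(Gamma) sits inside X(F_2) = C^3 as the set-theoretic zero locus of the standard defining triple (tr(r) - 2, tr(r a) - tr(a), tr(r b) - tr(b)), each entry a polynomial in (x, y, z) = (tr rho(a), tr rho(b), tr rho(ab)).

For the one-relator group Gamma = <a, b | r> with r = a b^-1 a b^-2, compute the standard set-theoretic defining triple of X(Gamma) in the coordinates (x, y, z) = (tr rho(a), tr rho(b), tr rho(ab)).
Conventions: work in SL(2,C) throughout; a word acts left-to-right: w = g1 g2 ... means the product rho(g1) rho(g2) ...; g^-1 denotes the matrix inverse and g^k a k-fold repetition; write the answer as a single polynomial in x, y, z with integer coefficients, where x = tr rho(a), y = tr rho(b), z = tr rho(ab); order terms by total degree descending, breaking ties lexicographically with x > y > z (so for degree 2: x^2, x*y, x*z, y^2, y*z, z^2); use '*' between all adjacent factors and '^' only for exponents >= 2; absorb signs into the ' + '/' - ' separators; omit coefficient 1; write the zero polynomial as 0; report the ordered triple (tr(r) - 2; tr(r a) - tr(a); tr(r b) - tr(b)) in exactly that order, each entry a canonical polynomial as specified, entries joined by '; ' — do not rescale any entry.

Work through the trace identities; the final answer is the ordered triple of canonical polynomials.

next, tr(a^2) = tr(a)*tr(a) - tr(1)  (reduce the a square) = x^2 - 2
and tr(a^2 b) = tr(a)*tr(b a) - tr(b)  (reduce the a square) = x*z - y
next, tr(b^-1 a^2) = tr(a^2)*tr(b) - tr(a^2 b)  (eliminate b^-1) = x^2*y - x*z - y
and tr(a b^-2 a) = tr(b^-1 a^2)*tr(b) - tr(b^-1 a^2 b)  (eliminate b^-1) = x^2*y^2 - x*y*z - x^2 - y^2 + 2
next, tr(a b a b) = tr(a b)*tr(a b) - tr(1)  (split on a) = z^2 - 2
next, tr(b^-1 a b a) = tr(a b a)*tr(b) - tr(a b a b)  (eliminate b^-1) = x*y*z - y^2 - z^2 + 2
next, tr(a b^-2 a b) = tr(b^-1 a b a)*tr(b) - tr(b^-1 a b a b)  (eliminate b^-1) = x*y^2*z - y^3 - y*z^2 - x*z + 3*y
next, tr(a b^-1 a b^-2) = tr(a b^-2 a)*tr(b) - tr(a b^-2 a b)  (eliminate b^-1) = x^2*y^3 - 2*x*y^2*z - x^2*y + y*z^2 + x*z - y
tr(a^3) = tr(a)*tr(a^2) - tr(a)   [square of a] = x^3 - 3*x
tr(a^3 b) = tr(a)*tr(b a^2) - tr(b a)   [square of a] = x^2*z - x*y - z
and tr(a b^-1 a^2) = tr(a^3)*tr(b) - tr(a^3 b)   [inverse elimination on b] = x^3*y - x^2*z - 2*x*y + z
tr(b a b) = tr(b)*tr(a b) - tr(a)   [square of b] = y*z - x
tr(a^2 b a b) = tr(a)*tr(b a b a) - tr(b a b)   [square of a] = x*z^2 - y*z - x
and tr(a b^-1 a^2 b) = tr(a^2 b a)*tr(b) - tr(a^2 b a b)   [inverse elimination on b] = x^2*y*z - x*y^2 - x*z^2 + x
next, tr(a^2 b^-1 a b^-1) = tr(a b^-1 a^2)*tr(b) - tr(a b^-1 a^2 b)   [inverse elimination on b] = x^3*y^2 - 2*x^2*y*z - x*y^2 + x*z^2 + y*z - x
tr(a b^-1 a b^-2 a) = tr(a^2 b^-1 a b^-1)*tr(b) - tr(a^2 b^-1 a)   [inverse elimination on b] = x^3*y^3 - 2*x^2*y^2*z - x^3*y - x*y^3 + x*y*z^2 + x^2*z + y^2*z + x*y - z
and tr(a b^-1 a b^-1) = tr(a b^-1 a)*tr(b) - tr(a b^-1 a b)  (eliminate b^-1) = x^2*y^2 - 2*x*y*z + z^2 - 2
assemble the triple (tr(r) - 2; tr(r a) - x; tr(r b) - y)

x^2*y^3 - 2*x*y^2*z - x^2*y + y*z^2 + x*z - y - 2; x^3*y^3 - 2*x^2*y^2*z - x^3*y - x*y^3 + x*y*z^2 + x^2*z + y^2*z + x*y - x - z; x^2*y^2 - 2*x*y*z + z^2 - y - 2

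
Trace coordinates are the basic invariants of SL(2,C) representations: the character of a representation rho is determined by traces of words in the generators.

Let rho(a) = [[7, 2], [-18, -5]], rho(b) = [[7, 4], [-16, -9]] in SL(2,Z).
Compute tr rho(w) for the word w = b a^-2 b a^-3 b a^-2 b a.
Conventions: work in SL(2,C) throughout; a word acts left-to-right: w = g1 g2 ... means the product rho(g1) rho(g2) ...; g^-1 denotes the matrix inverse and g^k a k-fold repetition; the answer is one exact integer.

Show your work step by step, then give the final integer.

rho(b) = [[7, 4], [-16, -9]]
... * rho(a^-1) = [[-5, -2], [18, 7]]  ->  [[37, 14], [-82, -31]]
... * rho(a^-1) = [[-5, -2], [18, 7]]  ->  [[67, 24], [-148, -53]]
... * rho(b) = [[7, 4], [-16, -9]]  ->  [[85, 52], [-188, -115]]
... * rho(a^-1) = [[-5, -2], [18, 7]]  ->  [[511, 194], [-1130, -429]]
... * rho(a^-1) = [[-5, -2], [18, 7]]  ->  [[937, 336], [-2072, -743]]
... * rho(a^-1) = [[-5, -2], [18, 7]]  ->  [[1363, 478], [-3014, -1057]]
... * rho(b) = [[7, 4], [-16, -9]]  ->  [[1893, 1150], [-4186, -2543]]
... * rho(a^-1) = [[-5, -2], [18, 7]]  ->  [[11235, 4264], [-24844, -9429]]
... * rho(a^-1) = [[-5, -2], [18, 7]]  ->  [[20577, 7378], [-45502, -16315]]
... * rho(b) = [[7, 4], [-16, -9]]  ->  [[25991, 15906], [-57474, -35173]]
... * rho(a) = [[7, 2], [-18, -5]]  ->  [[-104371, -27548], [230796, 60917]]
tr = -104371 + 60917 = -43454

-43454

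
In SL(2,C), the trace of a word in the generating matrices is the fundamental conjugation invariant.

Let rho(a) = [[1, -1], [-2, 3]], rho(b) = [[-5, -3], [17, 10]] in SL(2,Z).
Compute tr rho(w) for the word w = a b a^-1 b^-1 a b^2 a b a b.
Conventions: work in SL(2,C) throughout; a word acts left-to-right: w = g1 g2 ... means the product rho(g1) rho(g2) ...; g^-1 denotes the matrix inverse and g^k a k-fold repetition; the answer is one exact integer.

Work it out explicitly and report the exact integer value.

-588800

rho(a) = [[1, -1], [-2, 3]]
... * rho(b) = [[-5, -3], [17, 10]]  ->  [[-22, -13], [61, 36]]
... * rho(a^-1) = [[3, 1], [2, 1]]  ->  [[-92, -35], [255, 97]]
... * rho(b^-1) = [[10, 3], [-17, -5]]  ->  [[-325, -101], [901, 280]]
... * rho(a) = [[1, -1], [-2, 3]]  ->  [[-123, 22], [341, -61]]
... * rho(b) = [[-5, -3], [17, 10]]  ->  [[989, 589], [-2742, -1633]]
... * rho(b) = [[-5, -3], [17, 10]]  ->  [[5068, 2923], [-14051, -8104]]
... * rho(a) = [[1, -1], [-2, 3]]  ->  [[-778, 3701], [2157, -10261]]
... * rho(b) = [[-5, -3], [17, 10]]  ->  [[66807, 39344], [-185222, -109081]]
... * rho(a) = [[1, -1], [-2, 3]]  ->  [[-11881, 51225], [32940, -142021]]
... * rho(b) = [[-5, -3], [17, 10]]  ->  [[930230, 547893], [-2579057, -1519030]]
tr = 930230 + -1519030 = -588800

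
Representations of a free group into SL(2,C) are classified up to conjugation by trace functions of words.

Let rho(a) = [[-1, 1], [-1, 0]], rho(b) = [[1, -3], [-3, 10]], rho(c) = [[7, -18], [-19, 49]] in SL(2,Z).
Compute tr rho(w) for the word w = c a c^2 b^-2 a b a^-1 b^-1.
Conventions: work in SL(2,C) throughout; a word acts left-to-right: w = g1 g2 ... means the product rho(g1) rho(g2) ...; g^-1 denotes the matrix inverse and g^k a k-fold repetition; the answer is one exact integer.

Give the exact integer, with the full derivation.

-1780720

rho(c) = [[7, -18], [-19, 49]]
... * rho(a) = [[-1, 1], [-1, 0]]  ->  [[11, 7], [-30, -19]]
... * rho(c) = [[7, -18], [-19, 49]]  ->  [[-56, 145], [151, -391]]
... * rho(c) = [[7, -18], [-19, 49]]  ->  [[-3147, 8113], [8486, -21877]]
... * rho(b^-1) = [[10, 3], [3, 1]]  ->  [[-7131, -1328], [19229, 3581]]
... * rho(b^-1) = [[10, 3], [3, 1]]  ->  [[-75294, -22721], [203033, 61268]]
... * rho(a) = [[-1, 1], [-1, 0]]  ->  [[98015, -75294], [-264301, 203033]]
... * rho(b) = [[1, -3], [-3, 10]]  ->  [[323897, -1046985], [-873400, 2823233]]
... * rho(a^-1) = [[0, -1], [1, -1]]  ->  [[-1046985, 723088], [2823233, -1949833]]
... * rho(b^-1) = [[10, 3], [3, 1]]  ->  [[-8300586, -2417867], [22382831, 6519866]]
tr = -8300586 + 6519866 = -1780720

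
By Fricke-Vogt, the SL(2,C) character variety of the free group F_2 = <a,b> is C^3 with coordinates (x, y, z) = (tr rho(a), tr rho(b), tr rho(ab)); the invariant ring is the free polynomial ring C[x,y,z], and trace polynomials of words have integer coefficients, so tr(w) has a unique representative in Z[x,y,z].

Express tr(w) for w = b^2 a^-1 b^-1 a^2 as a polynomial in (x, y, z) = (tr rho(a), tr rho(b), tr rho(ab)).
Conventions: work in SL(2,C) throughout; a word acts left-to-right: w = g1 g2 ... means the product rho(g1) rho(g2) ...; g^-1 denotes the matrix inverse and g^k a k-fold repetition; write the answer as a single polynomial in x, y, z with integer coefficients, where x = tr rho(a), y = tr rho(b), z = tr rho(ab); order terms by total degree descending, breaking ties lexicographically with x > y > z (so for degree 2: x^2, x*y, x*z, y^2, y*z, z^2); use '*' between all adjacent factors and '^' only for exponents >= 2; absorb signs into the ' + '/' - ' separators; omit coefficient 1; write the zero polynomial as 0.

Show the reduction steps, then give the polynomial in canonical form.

trace(a^2 b) = trace(a)*trace(b a) - trace(b) = x*z - y
trace(b^2 a) = trace(b)*trace(a b) - trace(a) = y*z - x
trace(b^2) = trace(b)*trace(b) - trace(1) = y^2 - 2
trace(b^2 a^2) = trace(a)*trace(b^2 a) - trace(b^2) = x*y*z - x^2 - y^2 + 2
trace(a^2 b^2 a) = trace(a)*trace(b^2 a^2) - trace(b^2 a) = x^2*y*z - x^3 - x*y^2 - y*z + 3*x
trace(a b a b) = trace(b a)*trace(b a) - trace(1) = z^2 - 2
trace(b^2 a b a) = trace(b)*trace(a b a b) - trace(a b a) = y*z^2 - x*z - y
trace(b^2 a b) = trace(b)*trace(b a b) - trace(b a) = y^2*z - x*y - z
trace(a^2 b^2 a b) = trace(a)*trace(b^2 a b a) - trace(b^2 a b) = x*y*z^2 - x^2*z - y^2*z + z
trace(b^-1 a^2 b^2 a) = trace(a^2 b^2 a)*trace(b) - trace(a^2 b^2 a b) = x^2*y^2*z - x^3*y - x*y^3 - x*y*z^2 + x^2*z + 3*x*y - z
trace(b^2 a^-1 b^-1 a^2) = trace(b^-1 a^2 b^2)*trace(a) - trace(b^-1 a^2 b^2 a) = -x^2*y^2*z + x^3*y + x*y^3 + x*y*z^2 - 4*x*y + z

-x^2*y^2*z + x^3*y + x*y^3 + x*y*z^2 - 4*x*y + z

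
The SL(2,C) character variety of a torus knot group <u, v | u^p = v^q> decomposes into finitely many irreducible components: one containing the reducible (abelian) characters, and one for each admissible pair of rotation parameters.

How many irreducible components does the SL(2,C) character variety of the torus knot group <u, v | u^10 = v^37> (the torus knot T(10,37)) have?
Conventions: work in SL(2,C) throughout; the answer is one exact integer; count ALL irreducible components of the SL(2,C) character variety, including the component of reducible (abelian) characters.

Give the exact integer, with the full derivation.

163

For T(10,37): irreducibility forces the central element u^10 = v^37 to one of +I, -I.
This locks tr(u) to 2*cos(pi*alpha/10), alpha in 1..9, and tr(v) to 2*cos(pi*beta/37), beta in 1..36, on each component of irreducible characters.
The two central values (-1)^alpha I and (-1)^beta I must be the same matrix, so alpha and beta share a parity.
count pairs: odd alpha (5 choices) x odd beta (18), plus even alpha (4) x even beta (18): 5*18 + 4*18 = 162.
Total: 162 irreducible-character components + 1 reducible (abelian) component = 163.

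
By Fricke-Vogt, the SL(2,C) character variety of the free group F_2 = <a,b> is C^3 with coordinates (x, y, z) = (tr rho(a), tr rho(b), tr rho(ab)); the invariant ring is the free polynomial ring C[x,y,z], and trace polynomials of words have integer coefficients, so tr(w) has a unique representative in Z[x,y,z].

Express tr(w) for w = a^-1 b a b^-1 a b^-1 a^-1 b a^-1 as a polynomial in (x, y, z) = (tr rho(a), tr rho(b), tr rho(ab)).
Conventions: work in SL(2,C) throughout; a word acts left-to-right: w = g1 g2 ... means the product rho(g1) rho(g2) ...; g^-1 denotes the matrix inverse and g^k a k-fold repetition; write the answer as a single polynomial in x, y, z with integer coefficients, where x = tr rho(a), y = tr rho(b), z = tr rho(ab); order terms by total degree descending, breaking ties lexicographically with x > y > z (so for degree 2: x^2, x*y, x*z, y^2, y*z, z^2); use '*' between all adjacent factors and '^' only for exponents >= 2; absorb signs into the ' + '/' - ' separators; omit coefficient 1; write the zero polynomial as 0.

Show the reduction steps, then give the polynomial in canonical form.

-x^4*y^3*z + x^5*y^2 + x^3*y^4 + 3*x^3*y^2*z^2 - 2*x^4*y*z - x^2*y^3*z - 3*x^2*y*z^3 - 5*x^3*y^2 + x^3*z^2 - x*y^4 - x*y^2*z^2 + x*z^4 + 9*x^2*y*z + y^3*z + y*z^3 + 4*x*y^2 - 4*x*z^2 - 4*y*z + x

apply: trace(b a^2) = trace(a) * trace(b a) - trace(b) = x*z - y
trace(a^3 b) = trace(a) * trace(b a^2) - trace(b a) = x^2*z - x*y - z
trace(a^2) = trace(a) * trace(a) - trace(1) = x^2 - 2
apply: trace(a^3) = trace(a) * trace(a^2) - trace(a) = x^3 - 3*x
trace(a b^2 a^2) = trace(b) * trace(a^3 b) - trace(a^3) = x^2*y*z - x^3 - x*y^2 - y*z + 3*x
use: trace(b a b a) = trace(a b) * trace(a b) - trace(1)   [split at repeated a] = z^2 - 2
use: trace(b a b) = trace(b) * trace(a b) - trace(a) = y*z - x
apply: trace(a^2 b a b) = trace(a) * trace(b a b a) - trace(b a b) = x*z^2 - y*z - x
apply: trace(a b^2 a^2 b) = trace(b) * trace(a^2 b a b) - trace(a^2 b a) = x*y*z^2 - x^2*z - y^2*z + z
trace(b a^2 b^-1 a b) = trace(a b^2 a^2) * trace(b) - trace(a b^2 a^2 b) = x^2*y^2*z - x^3*y - x*y^3 - x*y*z^2 + x^2*z + 3*x*y - z
apply: trace(a b a b a^2) = trace(a) * trace(a b a b a) - trace(a b a b) = x^2*z^2 - x*y*z - x^2 - z^2 + 2
apply: trace(b a b a b a) = trace(b a b a) * trace(b a) - trace(a b)   [split at repeated b] = z^3 - 3*z
use: trace(b a b a b) = trace(b) * trace(a b a b) - trace(a b a) = y*z^2 - x*z - y
trace(a b a b a^2 b) = trace(a) * trace(b a b a b a) - trace(b a b a b) = x*z^3 - y*z^2 - 2*x*z + y
apply: trace(b a^2 b^-1 a b a) = trace(a b a b a^2) * trace(b) - trace(a b a b a^2 b) = x^2*y*z^2 - x*y^2*z - x*z^3 - x^2*y + 2*x*z + y
trace(b a^-1 b a^2 b^-1 a) = trace(b a^2 b^-1 a b) * trace(a) - trace(b a^2 b^-1 a b a) = x^3*y^2*z - x^4*y - x^2*y^3 - 2*x^2*y*z^2 + x^3*z + x*y^2*z + x*z^3 + 4*x^2*y - 3*x*z - y
trace(a b^-1 a^-1 b a^-1 b a) = trace(b a^-1 b a^2 b^-1) * trace(a) - trace(b a^-1 b a^2 b^-1 a) = -x^3*y^2*z + x^4*y + x^2*y^3 + 2*x^2*y*z^2 - x^3*z - x*y^2*z - x*z^3 - 4*x^2*y + 4*x*z + y
trace(b a b^2) = trace(b) * trace(b a b) - trace(b a) = y^2*z - x*y - z
trace(b a^-1 b a b) = trace(b a b^2) * trace(a) - trace(b a b^2 a) = x*y^2*z - x^2*y - y*z^2 + y
trace(b a b a b^2) = trace(b) * trace(a b a b^2) - trace(a b a b) = y^2*z^2 - x*y*z - y^2 - z^2 + 2
trace(b a b a b^2 a) = trace(b) * trace(a b a b a b) - trace(a b a b a) = y*z^3 - x*z^2 - 2*y*z + x
trace(b a^-1 b a b a b) = trace(b a b a b^2) * trace(a) - trace(b a b a b^2 a) = x*y^2*z^2 - x^2*y*z - y*z^3 - x*y^2 + 2*y*z + x
apply: trace(b a b a b a b a) = trace(a b a b) * trace(a b a b) - trace(1)   [split at repeated a] = z^4 - 4*z^2 + 2
trace(b a^-1 b a b a b a) = trace(b a b a b a b) * trace(a) - trace(b a b a b a b a) = x*y*z^3 - x^2*z^2 - z^4 - 2*x*y*z + x^2 + 4*z^2 - 2
trace(a^-1 b a^-1 b a b a b) = trace(b a^-1 b a b a b) * trace(a) - trace(b a^-1 b a b a b a) = x^2*y^2*z^2 - x^3*y*z - 2*x*y*z^3 - x^2*y^2 + x^2*z^2 + z^4 + 4*x*y*z - 4*z^2 + 2
apply: trace(a b^-1 a^-1 b a^-1 b a b) = trace(a^-1 b a^-1 b a b a) * trace(b) - trace(a^-1 b a^-1 b a b a b) = -x^2*y^2*z^2 + x^3*y*z + x*y^3*z + 2*x*y*z^3 - x^2*z^2 - y^2*z^2 - z^4 - 4*x*y*z + y^2 + 4*z^2 - 2
trace(b a b^-1 a b^-1 a^-1 b a^-1) = trace(a b^-1 a^-1 b a^-1 b a) * trace(b) - trace(a b^-1 a^-1 b a^-1 b a b) = -x^3*y^3*z + x^4*y^2 + x^2*y^4 + 3*x^2*y^2*z^2 - 2*x^3*y*z - 2*x*y^3*z - 3*x*y*z^3 - 4*x^2*y^2 + x^2*z^2 + y^2*z^2 + z^4 + 8*x*y*z - 4*z^2 + 2
use: trace(b^2) = trace(b) * trace(b) - trace(1) = y^2 - 2
trace(b a^2 b) = trace(a) * trace(b^2 a) - trace(b^2) = x*y*z - x^2 - y^2 + 2
trace(a b^3 a) = trace(b) * trace(b a^2 b) - trace(b a^2) = x*y^2*z - x^2*y - y^3 - x*z + 3*y
use: trace(b^2 a b^-1 a b) = trace(a b^3 a) * trace(b) - trace(a b^3 a b) = x*y^3*z - x^2*y^2 - y^4 - y^2*z^2 + 4*y^2 + z^2 - 2
use: trace(b^2 a b^-1 a b a) = trace(a b a b^2 a) * trace(b) - trace(a b a b^2 a b) = x*y^2*z^2 - x^2*y*z - y^3*z - y*z^3 + x*z^2 + 3*y*z - x
use: trace(a^-1 b^2 a b^-1 a b) = trace(b^2 a b^-1 a b) * trace(a) - trace(b^2 a b^-1 a b a) = x^2*y^3*z - x^3*y^2 - x*y^4 - 2*x*y^2*z^2 + x^2*y*z + y^3*z + y*z^3 + 4*x*y^2 - 3*y*z - x
use: trace(b a b^-1 a b^-1 a^-1 b) = trace(a^-1 b^2 a b^-1 a) * trace(b) - trace(a^-1 b^2 a b^-1 a b) = -x^2*y^3*z + x^3*y^2 + x*y^4 + 2*x*y^2*z^2 - x^2*y*z - y^3*z - y*z^3 - 4*x*y^2 + 4*y*z + x
apply: trace(a^-1 b a b^-1 a b^-1 a^-1 b a^-1) = trace(b a b^-1 a b^-1 a^-1 b a^-1) * trace(a) - trace(b a b^-1 a b^-1 a^-1 b) = -x^4*y^3*z + x^5*y^2 + x^3*y^4 + 3*x^3*y^2*z^2 - 2*x^4*y*z - x^2*y^3*z - 3*x^2*y*z^3 - 5*x^3*y^2 + x^3*z^2 - x*y^4 - x*y^2*z^2 + x*z^4 + 9*x^2*y*z + y^3*z + y*z^3 + 4*x*y^2 - 4*x*z^2 - 4*y*z + x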